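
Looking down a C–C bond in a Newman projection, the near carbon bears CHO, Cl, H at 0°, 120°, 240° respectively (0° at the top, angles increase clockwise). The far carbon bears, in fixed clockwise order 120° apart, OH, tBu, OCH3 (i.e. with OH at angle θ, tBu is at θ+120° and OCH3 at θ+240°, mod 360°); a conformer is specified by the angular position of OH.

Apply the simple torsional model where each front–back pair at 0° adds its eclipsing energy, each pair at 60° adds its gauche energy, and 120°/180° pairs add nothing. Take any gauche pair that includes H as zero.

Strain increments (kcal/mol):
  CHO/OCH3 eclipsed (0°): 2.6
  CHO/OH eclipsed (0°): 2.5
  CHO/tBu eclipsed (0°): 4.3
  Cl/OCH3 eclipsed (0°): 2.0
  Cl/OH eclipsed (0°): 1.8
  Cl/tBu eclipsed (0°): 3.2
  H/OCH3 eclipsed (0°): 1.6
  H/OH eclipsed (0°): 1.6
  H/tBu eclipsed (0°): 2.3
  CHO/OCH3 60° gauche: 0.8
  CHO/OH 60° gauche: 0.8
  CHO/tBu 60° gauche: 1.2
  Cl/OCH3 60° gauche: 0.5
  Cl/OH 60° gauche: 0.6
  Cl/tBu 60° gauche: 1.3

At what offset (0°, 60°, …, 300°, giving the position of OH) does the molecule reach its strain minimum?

OH at 0° is eclipsed. CHO at 0° is eclipsed with OH at 0° (2.5); Cl at 120° is eclipsed with tBu at 120° (3.2); H at 240° is eclipsed with OCH3 at 240° (1.6). Total 7.3 kcal/mol.
OH at 60° is staggered. CHO at 0° is gauche with OH at 60° (0.8); CHO at 0° is gauche with OCH3 at 300° (0.8); Cl at 120° is gauche with OH at 60° (0.6); Cl at 120° is gauche with tBu at 180° (1.3). Total 3.5 kcal/mol.
OH at 120° is eclipsed. CHO at 0° is eclipsed with OCH3 at 0° (2.6); Cl at 120° is eclipsed with OH at 120° (1.8); H at 240° is eclipsed with tBu at 240° (2.3). Total 6.7 kcal/mol.
OH at 180° is staggered. CHO at 0° is gauche with tBu at 300° (1.2); CHO at 0° is gauche with OCH3 at 60° (0.8); Cl at 120° is gauche with OH at 180° (0.6); Cl at 120° is gauche with OCH3 at 60° (0.5). Total 3.1 kcal/mol.
OH at 240° is eclipsed. CHO at 0° is eclipsed with tBu at 0° (4.3); Cl at 120° is eclipsed with OCH3 at 120° (2.0); H at 240° is eclipsed with OH at 240° (1.6). Total 7.9 kcal/mol.
OH at 300° is staggered. CHO at 0° is gauche with OH at 300° (0.8); CHO at 0° is gauche with tBu at 60° (1.2); Cl at 120° is gauche with tBu at 60° (1.3); Cl at 120° is gauche with OCH3 at 180° (0.5). Total 3.8 kcal/mol.
The minimum (3.1 kcal/mol) occurs with OH at 180°.

180°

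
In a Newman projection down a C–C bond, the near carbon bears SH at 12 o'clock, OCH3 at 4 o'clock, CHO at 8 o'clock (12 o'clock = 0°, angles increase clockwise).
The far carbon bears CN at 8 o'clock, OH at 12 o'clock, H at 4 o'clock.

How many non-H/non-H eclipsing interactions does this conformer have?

Non-H eclipsing pairs: SH(0°)/OH(0°); CHO(240°)/CN(240°) — 2 interactions.

2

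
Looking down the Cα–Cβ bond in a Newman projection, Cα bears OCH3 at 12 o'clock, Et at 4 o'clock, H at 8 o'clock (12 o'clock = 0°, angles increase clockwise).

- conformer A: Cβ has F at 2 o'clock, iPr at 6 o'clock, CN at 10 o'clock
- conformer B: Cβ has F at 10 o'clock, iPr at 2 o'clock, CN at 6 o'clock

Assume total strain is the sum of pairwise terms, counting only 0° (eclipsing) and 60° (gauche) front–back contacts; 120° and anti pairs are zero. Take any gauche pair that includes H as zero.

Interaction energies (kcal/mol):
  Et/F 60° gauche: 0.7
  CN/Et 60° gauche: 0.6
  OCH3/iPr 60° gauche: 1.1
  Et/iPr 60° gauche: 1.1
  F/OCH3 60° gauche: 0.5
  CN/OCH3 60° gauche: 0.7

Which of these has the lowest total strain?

A

A (staggered): OCH3(0°)/F(60°) gauche 0.5; OCH3(0°)/CN(300°) gauche 0.7; Et(120°)/F(60°) gauche 0.7; Et(120°)/iPr(180°) gauche 1.1 → 3.0 kcal/mol.
B (staggered): OCH3(0°)/F(300°) gauche 0.5; OCH3(0°)/iPr(60°) gauche 1.1; Et(120°)/iPr(60°) gauche 1.1; Et(120°)/CN(180°) gauche 0.6 → 3.3 kcal/mol.
A has the lowest total (3.0 kcal/mol).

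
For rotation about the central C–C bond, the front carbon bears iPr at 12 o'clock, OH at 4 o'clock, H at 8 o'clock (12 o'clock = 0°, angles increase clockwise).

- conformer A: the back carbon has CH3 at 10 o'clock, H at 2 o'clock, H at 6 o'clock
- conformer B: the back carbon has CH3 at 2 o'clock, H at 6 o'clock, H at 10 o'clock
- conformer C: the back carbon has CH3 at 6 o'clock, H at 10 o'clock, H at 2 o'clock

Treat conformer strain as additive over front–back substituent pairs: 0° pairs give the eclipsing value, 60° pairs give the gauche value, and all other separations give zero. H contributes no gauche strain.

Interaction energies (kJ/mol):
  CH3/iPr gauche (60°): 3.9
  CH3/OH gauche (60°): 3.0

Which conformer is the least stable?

B

A (staggered): iPr(0°)/CH3(300°) gauche 3.9 → 3.9 kJ/mol.
B (staggered): iPr(0°)/CH3(60°) gauche 3.9; OH(120°)/CH3(60°) gauche 3.0 → 6.9 kJ/mol.
C (staggered): OH(120°)/CH3(180°) gauche 3.0 → 3.0 kJ/mol.
B has the highest total (6.9 kJ/mol).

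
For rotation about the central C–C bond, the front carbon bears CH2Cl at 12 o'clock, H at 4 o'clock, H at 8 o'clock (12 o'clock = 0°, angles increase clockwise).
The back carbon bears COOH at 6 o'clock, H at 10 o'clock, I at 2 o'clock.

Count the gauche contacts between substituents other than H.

Non-H gauche pairs: CH2Cl(0°)/I(60°) — 1 interaction.

1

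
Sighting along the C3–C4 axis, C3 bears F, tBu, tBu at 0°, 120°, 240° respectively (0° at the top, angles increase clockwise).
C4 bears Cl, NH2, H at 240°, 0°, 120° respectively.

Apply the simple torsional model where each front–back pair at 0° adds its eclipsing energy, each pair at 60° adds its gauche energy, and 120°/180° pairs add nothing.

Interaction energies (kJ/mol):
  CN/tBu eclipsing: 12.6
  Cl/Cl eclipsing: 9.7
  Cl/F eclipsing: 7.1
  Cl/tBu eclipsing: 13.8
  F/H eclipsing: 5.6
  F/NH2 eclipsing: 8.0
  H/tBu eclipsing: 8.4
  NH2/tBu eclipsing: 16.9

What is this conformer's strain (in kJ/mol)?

This conformer is eclipsed. F at 0° is eclipsed with NH2 at 0° (8.0); tBu at 120° is eclipsed with H at 120° (8.4); tBu at 240° is eclipsed with Cl at 240° (13.8). Total 30.2 kJ/mol.

30.2 kJ/mol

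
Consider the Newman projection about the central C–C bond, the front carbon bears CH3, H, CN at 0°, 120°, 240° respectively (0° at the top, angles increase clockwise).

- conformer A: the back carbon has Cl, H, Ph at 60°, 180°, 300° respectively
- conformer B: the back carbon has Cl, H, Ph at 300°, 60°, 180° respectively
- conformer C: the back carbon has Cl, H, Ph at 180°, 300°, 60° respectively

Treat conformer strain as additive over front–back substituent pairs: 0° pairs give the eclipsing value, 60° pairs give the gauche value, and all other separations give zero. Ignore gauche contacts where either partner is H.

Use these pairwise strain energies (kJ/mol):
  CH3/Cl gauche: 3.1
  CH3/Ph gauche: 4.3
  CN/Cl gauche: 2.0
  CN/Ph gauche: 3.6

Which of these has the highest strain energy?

A (staggered): CH3(0°)/Cl(60°) gauche 3.1; CH3(0°)/Ph(300°) gauche 4.3; CN(240°)/Ph(300°) gauche 3.6 → 11.0 kJ/mol.
B (staggered): CH3(0°)/Cl(300°) gauche 3.1; CN(240°)/Cl(300°) gauche 2.0; CN(240°)/Ph(180°) gauche 3.6 → 8.7 kJ/mol.
C (staggered): CH3(0°)/Ph(60°) gauche 4.3; CN(240°)/Cl(180°) gauche 2.0 → 6.3 kJ/mol.
A has the highest total (11.0 kJ/mol).

A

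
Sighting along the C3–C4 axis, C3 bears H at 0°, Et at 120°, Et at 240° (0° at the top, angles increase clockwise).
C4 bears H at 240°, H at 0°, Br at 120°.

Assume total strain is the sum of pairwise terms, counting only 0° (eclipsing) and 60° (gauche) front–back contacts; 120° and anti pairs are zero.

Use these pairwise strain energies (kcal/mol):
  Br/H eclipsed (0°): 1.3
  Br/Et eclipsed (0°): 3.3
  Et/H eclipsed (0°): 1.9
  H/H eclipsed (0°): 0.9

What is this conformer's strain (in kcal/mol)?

6.1 kcal/mol

This conformer (eclipsed): H(0°)/H(0°) eclipsed 0.9; Et(120°)/Br(120°) eclipsed 3.3; Et(240°)/H(240°) eclipsed 1.9 → 6.1 kcal/mol.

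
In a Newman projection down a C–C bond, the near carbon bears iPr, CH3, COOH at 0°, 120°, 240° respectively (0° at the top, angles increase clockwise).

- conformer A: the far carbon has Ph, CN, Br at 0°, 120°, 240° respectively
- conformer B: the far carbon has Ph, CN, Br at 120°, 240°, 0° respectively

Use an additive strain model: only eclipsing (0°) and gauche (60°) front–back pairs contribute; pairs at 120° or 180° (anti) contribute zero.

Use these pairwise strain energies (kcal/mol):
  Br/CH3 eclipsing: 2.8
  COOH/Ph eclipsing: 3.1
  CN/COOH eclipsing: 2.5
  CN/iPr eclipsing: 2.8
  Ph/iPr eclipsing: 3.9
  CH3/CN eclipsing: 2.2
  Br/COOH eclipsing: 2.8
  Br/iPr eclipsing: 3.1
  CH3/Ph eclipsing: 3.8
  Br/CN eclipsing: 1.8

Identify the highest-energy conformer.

B

A is eclipsed. iPr at 0° is eclipsed with Ph at 0° (3.9); CH3 at 120° is eclipsed with CN at 120° (2.2); COOH at 240° is eclipsed with Br at 240° (2.8). Total 8.9 kcal/mol.
B is eclipsed. iPr at 0° is eclipsed with Br at 0° (3.1); CH3 at 120° is eclipsed with Ph at 120° (3.8); COOH at 240° is eclipsed with CN at 240° (2.5). Total 9.4 kcal/mol.
B has the highest total (9.4 kcal/mol).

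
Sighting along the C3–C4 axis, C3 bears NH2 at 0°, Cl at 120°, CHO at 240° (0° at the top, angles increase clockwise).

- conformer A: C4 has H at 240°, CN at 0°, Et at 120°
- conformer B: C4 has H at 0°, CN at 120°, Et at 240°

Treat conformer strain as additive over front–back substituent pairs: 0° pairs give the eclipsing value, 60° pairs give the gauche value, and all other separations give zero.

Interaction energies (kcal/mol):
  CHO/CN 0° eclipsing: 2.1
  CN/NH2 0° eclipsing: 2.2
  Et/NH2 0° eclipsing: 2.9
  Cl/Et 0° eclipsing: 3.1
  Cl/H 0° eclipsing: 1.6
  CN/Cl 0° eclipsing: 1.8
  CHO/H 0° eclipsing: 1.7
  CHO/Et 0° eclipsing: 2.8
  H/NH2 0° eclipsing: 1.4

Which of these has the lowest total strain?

B

A is eclipsed. NH2 at 0° is eclipsed with CN at 0° (2.2); Cl at 120° is eclipsed with Et at 120° (3.1); CHO at 240° is eclipsed with H at 240° (1.7). Total 7.0 kcal/mol.
B is eclipsed. NH2 at 0° is eclipsed with H at 0° (1.4); Cl at 120° is eclipsed with CN at 120° (1.8); CHO at 240° is eclipsed with Et at 240° (2.8). Total 6.0 kcal/mol.
B has the lowest total (6.0 kcal/mol).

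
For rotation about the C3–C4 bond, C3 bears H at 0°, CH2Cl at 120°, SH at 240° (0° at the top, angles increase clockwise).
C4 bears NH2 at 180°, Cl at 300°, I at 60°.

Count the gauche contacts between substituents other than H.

4

Non-H gauche pairs: CH2Cl(120°)/NH2(180°); CH2Cl(120°)/I(60°); SH(240°)/NH2(180°); SH(240°)/Cl(300°) — 4 interactions.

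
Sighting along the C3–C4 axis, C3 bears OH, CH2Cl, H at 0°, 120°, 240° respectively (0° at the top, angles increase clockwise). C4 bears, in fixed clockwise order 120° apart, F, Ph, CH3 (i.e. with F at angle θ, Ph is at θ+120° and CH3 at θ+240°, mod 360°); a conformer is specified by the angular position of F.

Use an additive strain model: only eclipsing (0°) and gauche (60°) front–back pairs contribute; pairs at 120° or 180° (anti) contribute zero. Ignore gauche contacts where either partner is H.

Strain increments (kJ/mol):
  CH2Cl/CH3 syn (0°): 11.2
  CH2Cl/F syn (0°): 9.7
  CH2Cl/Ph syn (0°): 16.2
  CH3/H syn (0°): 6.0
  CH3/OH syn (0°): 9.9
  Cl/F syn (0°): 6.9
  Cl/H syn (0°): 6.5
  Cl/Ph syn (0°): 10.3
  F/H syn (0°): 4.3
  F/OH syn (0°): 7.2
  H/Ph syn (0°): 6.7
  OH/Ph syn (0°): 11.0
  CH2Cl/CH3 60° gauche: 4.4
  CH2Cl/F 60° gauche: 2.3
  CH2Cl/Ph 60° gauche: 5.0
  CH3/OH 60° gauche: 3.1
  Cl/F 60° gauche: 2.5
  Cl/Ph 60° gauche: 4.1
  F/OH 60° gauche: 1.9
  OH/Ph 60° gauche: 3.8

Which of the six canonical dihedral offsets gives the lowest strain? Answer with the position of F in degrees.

F at 0° (eclipsed): OH(0°)/F(0°) eclipsed 7.2; CH2Cl(120°)/Ph(120°) eclipsed 16.2; H(240°)/CH3(240°) eclipsed 6.0 → 29.4 kJ/mol.
F at 60° (staggered): OH(0°)/F(60°) gauche 1.9; OH(0°)/CH3(300°) gauche 3.1; CH2Cl(120°)/F(60°) gauche 2.3; CH2Cl(120°)/Ph(180°) gauche 5.0 → 12.3 kJ/mol.
F at 120° (eclipsed): OH(0°)/CH3(0°) eclipsed 9.9; CH2Cl(120°)/F(120°) eclipsed 9.7; H(240°)/Ph(240°) eclipsed 6.7 → 26.3 kJ/mol.
F at 180° (staggered): OH(0°)/Ph(300°) gauche 3.8; OH(0°)/CH3(60°) gauche 3.1; CH2Cl(120°)/F(180°) gauche 2.3; CH2Cl(120°)/CH3(60°) gauche 4.4 → 13.6 kJ/mol.
F at 240° (eclipsed): OH(0°)/Ph(0°) eclipsed 11.0; CH2Cl(120°)/CH3(120°) eclipsed 11.2; H(240°)/F(240°) eclipsed 4.3 → 26.5 kJ/mol.
F at 300° (staggered): OH(0°)/F(300°) gauche 1.9; OH(0°)/Ph(60°) gauche 3.8; CH2Cl(120°)/Ph(60°) gauche 5.0; CH2Cl(120°)/CH3(180°) gauche 4.4 → 15.1 kJ/mol.
The minimum (12.3 kJ/mol) occurs with F at 60°.

60°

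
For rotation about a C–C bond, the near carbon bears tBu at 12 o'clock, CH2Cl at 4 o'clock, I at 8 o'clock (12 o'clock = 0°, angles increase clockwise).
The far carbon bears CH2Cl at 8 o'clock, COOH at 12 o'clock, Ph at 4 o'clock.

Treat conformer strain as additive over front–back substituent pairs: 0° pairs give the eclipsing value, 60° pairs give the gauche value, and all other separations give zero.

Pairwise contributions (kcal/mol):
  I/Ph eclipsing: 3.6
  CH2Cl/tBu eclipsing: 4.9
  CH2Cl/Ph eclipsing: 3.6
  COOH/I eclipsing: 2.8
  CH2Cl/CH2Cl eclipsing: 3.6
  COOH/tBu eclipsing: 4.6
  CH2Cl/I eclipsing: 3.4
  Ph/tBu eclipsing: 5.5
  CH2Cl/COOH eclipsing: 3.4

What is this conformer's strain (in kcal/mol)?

This conformer is eclipsed. tBu at 0° is eclipsed with COOH at 0° (4.6); CH2Cl at 120° is eclipsed with Ph at 120° (3.6); I at 240° is eclipsed with CH2Cl at 240° (3.4). Total 11.6 kcal/mol.

11.6 kcal/mol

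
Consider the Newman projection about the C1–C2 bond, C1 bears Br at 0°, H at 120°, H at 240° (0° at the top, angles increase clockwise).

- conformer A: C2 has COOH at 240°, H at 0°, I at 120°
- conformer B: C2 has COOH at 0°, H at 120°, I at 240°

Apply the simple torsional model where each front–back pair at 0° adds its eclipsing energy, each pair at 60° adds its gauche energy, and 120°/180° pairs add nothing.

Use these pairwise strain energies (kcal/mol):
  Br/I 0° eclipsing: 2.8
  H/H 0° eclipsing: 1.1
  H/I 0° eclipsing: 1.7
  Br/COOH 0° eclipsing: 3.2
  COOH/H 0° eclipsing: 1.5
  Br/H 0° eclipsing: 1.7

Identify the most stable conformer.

A (eclipsed): Br–H eclipsed, H–I eclipsed, H–COOH eclipsed; 1.7 + 1.7 + 1.5 = 4.9 kcal/mol.
B (eclipsed): Br–COOH eclipsed, H–H eclipsed, H–I eclipsed; 3.2 + 1.1 + 1.7 = 6.0 kcal/mol.
A has the lowest total (4.9 kcal/mol).

A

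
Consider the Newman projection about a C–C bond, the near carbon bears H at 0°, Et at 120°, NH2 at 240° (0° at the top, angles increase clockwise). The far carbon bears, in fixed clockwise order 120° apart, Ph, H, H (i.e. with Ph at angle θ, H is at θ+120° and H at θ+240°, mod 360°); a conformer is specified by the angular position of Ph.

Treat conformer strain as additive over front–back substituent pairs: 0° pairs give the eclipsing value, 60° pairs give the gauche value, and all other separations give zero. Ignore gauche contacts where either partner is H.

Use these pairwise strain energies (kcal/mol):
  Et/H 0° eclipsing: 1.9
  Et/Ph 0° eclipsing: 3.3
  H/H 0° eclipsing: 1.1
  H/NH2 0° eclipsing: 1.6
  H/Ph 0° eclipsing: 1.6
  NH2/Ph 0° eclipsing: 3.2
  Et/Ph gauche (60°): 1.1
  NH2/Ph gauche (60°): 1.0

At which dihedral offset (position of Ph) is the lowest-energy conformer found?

Ph at 0° (eclipsed): H–Ph eclipsed, Et–H eclipsed, NH2–H eclipsed; 1.6 + 1.9 + 1.6 = 5.1 kcal/mol.
Ph at 60° (staggered): Et–Ph gauche; 1.1 = 1.1 kcal/mol.
Ph at 120° (eclipsed): H–H eclipsed, Et–Ph eclipsed, NH2–H eclipsed; 1.1 + 3.3 + 1.6 = 6.0 kcal/mol.
Ph at 180° (staggered): Et–Ph gauche, NH2–Ph gauche; 1.1 + 1.0 = 2.1 kcal/mol.
Ph at 240° (eclipsed): H–H eclipsed, Et–H eclipsed, NH2–Ph eclipsed; 1.1 + 1.9 + 3.2 = 6.2 kcal/mol.
Ph at 300° (staggered): NH2–Ph gauche; 1.0 = 1.0 kcal/mol.
The minimum (1.0 kcal/mol) occurs with Ph at 300°.

300°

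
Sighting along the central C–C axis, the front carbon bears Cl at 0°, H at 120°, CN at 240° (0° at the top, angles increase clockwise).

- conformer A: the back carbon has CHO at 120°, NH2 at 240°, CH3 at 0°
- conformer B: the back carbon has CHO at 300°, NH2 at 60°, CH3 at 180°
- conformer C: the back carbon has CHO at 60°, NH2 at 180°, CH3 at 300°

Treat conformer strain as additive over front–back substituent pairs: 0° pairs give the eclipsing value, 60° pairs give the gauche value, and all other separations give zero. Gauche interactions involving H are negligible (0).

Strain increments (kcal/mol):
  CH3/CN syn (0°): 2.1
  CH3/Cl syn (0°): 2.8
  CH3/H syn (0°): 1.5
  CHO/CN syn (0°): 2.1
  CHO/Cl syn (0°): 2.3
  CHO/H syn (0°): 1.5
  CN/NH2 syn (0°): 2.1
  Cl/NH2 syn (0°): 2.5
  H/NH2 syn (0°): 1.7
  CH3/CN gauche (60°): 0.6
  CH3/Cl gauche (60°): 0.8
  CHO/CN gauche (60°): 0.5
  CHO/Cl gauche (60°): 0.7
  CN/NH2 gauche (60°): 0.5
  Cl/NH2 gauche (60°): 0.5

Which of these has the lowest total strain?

A is eclipsed. Cl at 0° is eclipsed with CH3 at 0° (2.8); H at 120° is eclipsed with CHO at 120° (1.5); CN at 240° is eclipsed with NH2 at 240° (2.1). Total 6.4 kcal/mol.
B is staggered. Cl at 0° is gauche with CHO at 300° (0.7); Cl at 0° is gauche with NH2 at 60° (0.5); CN at 240° is gauche with CHO at 300° (0.5); CN at 240° is gauche with CH3 at 180° (0.6). Total 2.3 kcal/mol.
C is staggered. Cl at 0° is gauche with CHO at 60° (0.7); Cl at 0° is gauche with CH3 at 300° (0.8); CN at 240° is gauche with NH2 at 180° (0.5); CN at 240° is gauche with CH3 at 300° (0.6). Total 2.6 kcal/mol.
B has the lowest total (2.3 kcal/mol).

B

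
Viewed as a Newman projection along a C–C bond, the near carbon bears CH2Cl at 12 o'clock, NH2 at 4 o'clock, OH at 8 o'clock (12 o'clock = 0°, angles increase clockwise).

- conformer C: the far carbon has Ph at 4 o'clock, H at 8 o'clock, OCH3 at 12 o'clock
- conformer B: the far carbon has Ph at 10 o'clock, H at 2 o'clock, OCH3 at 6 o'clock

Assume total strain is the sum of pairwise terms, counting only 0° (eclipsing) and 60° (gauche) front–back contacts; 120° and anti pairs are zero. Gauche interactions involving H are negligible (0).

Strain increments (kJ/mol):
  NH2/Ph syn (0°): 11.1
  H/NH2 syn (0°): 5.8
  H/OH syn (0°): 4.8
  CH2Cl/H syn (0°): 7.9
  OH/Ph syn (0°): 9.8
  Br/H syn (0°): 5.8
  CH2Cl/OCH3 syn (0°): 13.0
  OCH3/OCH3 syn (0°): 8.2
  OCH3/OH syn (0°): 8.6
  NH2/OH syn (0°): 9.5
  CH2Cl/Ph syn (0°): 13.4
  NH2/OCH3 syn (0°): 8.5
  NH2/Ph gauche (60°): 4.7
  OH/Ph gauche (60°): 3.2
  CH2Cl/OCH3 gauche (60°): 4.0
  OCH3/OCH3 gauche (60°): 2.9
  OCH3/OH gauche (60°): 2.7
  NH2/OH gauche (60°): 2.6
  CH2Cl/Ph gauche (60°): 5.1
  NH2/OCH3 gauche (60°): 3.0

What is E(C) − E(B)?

C (eclipsed): CH2Cl(0°)/OCH3(0°) eclipsed 13.0; NH2(120°)/Ph(120°) eclipsed 11.1; OH(240°)/H(240°) eclipsed 4.8 → 28.9 kJ/mol.
B (staggered): CH2Cl(0°)/Ph(300°) gauche 5.1; NH2(120°)/OCH3(180°) gauche 3.0; OH(240°)/Ph(300°) gauche 3.2; OH(240°)/OCH3(180°) gauche 2.7 → 14.0 kJ/mol.
E(C) − E(B) = 28.9 − 14.0 = +14.9 kJ/mol.

+14.9 kJ/mol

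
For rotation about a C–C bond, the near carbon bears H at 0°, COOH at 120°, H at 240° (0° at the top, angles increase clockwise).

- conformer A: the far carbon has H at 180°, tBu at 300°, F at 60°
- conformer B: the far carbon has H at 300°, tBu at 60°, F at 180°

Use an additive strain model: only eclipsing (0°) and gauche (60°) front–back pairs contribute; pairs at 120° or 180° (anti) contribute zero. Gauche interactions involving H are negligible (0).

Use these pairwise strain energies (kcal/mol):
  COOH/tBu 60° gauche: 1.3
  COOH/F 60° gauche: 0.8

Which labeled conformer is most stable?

A

A (staggered): COOH–F gauche; 0.8 = 0.8 kcal/mol.
B (staggered): COOH–tBu gauche, COOH–F gauche; 1.3 + 0.8 = 2.1 kcal/mol.
A has the lowest total (0.8 kcal/mol).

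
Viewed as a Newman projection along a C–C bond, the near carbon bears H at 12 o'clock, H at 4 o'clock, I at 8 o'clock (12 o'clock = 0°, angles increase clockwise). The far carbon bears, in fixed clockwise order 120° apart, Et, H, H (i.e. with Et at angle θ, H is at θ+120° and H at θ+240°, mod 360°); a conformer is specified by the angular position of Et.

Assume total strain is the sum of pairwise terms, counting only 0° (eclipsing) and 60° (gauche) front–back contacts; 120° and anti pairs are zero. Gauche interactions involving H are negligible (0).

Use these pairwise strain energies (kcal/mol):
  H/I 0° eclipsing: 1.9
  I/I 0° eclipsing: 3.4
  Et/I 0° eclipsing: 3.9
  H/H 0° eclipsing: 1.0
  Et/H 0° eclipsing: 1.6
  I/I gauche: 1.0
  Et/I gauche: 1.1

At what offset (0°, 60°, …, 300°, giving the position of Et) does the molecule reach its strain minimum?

Et at 0° is eclipsed. H at 0° is eclipsed with Et at 0° (1.6); H at 120° is eclipsed with H at 120° (1.0); I at 240° is eclipsed with H at 240° (1.9). Total 4.5 kcal/mol.
Et at 60° (staggered): no non-H gauche contacts → 0.0 kcal/mol.
Et at 120° is eclipsed. H at 0° is eclipsed with H at 0° (1.0); H at 120° is eclipsed with Et at 120° (1.6); I at 240° is eclipsed with H at 240° (1.9). Total 4.5 kcal/mol.
Et at 180° is staggered. I at 240° is gauche with Et at 180° (1.1). Total 1.1 kcal/mol.
Et at 240° is eclipsed. H at 0° is eclipsed with H at 0° (1.0); H at 120° is eclipsed with H at 120° (1.0); I at 240° is eclipsed with Et at 240° (3.9). Total 5.9 kcal/mol.
Et at 300° is staggered. I at 240° is gauche with Et at 300° (1.1). Total 1.1 kcal/mol.
The minimum (0.0 kcal/mol) occurs with Et at 60°.

60°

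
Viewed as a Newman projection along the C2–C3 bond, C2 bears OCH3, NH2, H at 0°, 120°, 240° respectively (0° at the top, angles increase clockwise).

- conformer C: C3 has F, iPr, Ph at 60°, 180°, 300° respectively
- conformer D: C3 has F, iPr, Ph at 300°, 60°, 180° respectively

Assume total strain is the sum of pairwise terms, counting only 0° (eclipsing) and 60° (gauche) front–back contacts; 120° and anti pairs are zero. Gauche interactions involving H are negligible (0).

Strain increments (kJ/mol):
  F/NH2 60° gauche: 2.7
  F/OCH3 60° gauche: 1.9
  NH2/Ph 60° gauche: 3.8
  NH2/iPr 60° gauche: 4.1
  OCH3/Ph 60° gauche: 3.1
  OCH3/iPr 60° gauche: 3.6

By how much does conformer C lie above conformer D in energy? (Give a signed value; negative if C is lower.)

-1.6 kJ/mol

C (staggered): OCH3(0°)/F(60°) gauche 1.9; OCH3(0°)/Ph(300°) gauche 3.1; NH2(120°)/F(60°) gauche 2.7; NH2(120°)/iPr(180°) gauche 4.1 → 11.8 kJ/mol.
D (staggered): OCH3(0°)/F(300°) gauche 1.9; OCH3(0°)/iPr(60°) gauche 3.6; NH2(120°)/iPr(60°) gauche 4.1; NH2(120°)/Ph(180°) gauche 3.8 → 13.4 kJ/mol.
E(C) − E(D) = 11.8 − 13.4 = -1.6 kJ/mol.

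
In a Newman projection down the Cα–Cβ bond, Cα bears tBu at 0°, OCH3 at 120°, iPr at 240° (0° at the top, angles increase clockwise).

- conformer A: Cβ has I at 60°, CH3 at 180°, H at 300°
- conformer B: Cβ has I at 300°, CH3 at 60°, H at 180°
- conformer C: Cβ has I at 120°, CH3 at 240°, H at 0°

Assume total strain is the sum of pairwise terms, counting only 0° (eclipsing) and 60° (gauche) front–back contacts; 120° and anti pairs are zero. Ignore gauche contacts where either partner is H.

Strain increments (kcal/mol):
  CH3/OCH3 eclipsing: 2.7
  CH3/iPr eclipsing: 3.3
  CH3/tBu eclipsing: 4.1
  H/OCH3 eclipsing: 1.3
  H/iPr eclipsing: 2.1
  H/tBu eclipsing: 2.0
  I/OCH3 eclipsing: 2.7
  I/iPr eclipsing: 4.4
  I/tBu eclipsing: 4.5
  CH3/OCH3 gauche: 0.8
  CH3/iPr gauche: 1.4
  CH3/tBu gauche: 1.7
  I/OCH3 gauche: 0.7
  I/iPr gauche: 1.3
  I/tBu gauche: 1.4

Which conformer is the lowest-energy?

A

A (staggered): tBu(0°)/I(60°) gauche 1.4; OCH3(120°)/I(60°) gauche 0.7; OCH3(120°)/CH3(180°) gauche 0.8; iPr(240°)/CH3(180°) gauche 1.4 → 4.3 kcal/mol.
B (staggered): tBu(0°)/I(300°) gauche 1.4; tBu(0°)/CH3(60°) gauche 1.7; OCH3(120°)/CH3(60°) gauche 0.8; iPr(240°)/I(300°) gauche 1.3 → 5.2 kcal/mol.
C (eclipsed): tBu(0°)/H(0°) eclipsed 2.0; OCH3(120°)/I(120°) eclipsed 2.7; iPr(240°)/CH3(240°) eclipsed 3.3 → 8.0 kcal/mol.
A has the lowest total (4.3 kcal/mol).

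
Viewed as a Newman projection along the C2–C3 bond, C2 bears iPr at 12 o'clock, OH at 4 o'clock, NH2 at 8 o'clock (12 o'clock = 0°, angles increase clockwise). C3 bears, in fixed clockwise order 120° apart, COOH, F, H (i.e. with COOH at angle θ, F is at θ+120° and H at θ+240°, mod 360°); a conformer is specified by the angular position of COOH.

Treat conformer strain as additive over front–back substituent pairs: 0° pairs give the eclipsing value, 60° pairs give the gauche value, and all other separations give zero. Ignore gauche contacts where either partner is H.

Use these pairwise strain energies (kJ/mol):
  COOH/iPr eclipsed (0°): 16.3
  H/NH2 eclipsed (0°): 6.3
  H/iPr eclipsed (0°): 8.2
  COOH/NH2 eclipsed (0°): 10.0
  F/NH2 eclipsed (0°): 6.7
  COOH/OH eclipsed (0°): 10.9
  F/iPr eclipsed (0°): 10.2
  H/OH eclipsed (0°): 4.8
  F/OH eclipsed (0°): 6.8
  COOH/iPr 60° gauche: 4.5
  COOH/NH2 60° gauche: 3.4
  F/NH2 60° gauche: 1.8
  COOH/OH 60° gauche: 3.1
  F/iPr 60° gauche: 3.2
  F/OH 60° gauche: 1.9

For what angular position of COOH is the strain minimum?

60°

COOH at 0° (eclipsed): iPr(0°)/COOH(0°) eclipsed 16.3; OH(120°)/F(120°) eclipsed 6.8; NH2(240°)/H(240°) eclipsed 6.3 → 29.4 kJ/mol.
COOH at 60° (staggered): iPr(0°)/COOH(60°) gauche 4.5; OH(120°)/COOH(60°) gauche 3.1; OH(120°)/F(180°) gauche 1.9; NH2(240°)/F(180°) gauche 1.8 → 11.3 kJ/mol.
COOH at 120° (eclipsed): iPr(0°)/H(0°) eclipsed 8.2; OH(120°)/COOH(120°) eclipsed 10.9; NH2(240°)/F(240°) eclipsed 6.7 → 25.8 kJ/mol.
COOH at 180° (staggered): iPr(0°)/F(300°) gauche 3.2; OH(120°)/COOH(180°) gauche 3.1; NH2(240°)/COOH(180°) gauche 3.4; NH2(240°)/F(300°) gauche 1.8 → 11.5 kJ/mol.
COOH at 240° (eclipsed): iPr(0°)/F(0°) eclipsed 10.2; OH(120°)/H(120°) eclipsed 4.8; NH2(240°)/COOH(240°) eclipsed 10.0 → 25.0 kJ/mol.
COOH at 300° (staggered): iPr(0°)/COOH(300°) gauche 4.5; iPr(0°)/F(60°) gauche 3.2; OH(120°)/F(60°) gauche 1.9; NH2(240°)/COOH(300°) gauche 3.4 → 13.0 kJ/mol.
The minimum (11.3 kJ/mol) occurs with COOH at 60°.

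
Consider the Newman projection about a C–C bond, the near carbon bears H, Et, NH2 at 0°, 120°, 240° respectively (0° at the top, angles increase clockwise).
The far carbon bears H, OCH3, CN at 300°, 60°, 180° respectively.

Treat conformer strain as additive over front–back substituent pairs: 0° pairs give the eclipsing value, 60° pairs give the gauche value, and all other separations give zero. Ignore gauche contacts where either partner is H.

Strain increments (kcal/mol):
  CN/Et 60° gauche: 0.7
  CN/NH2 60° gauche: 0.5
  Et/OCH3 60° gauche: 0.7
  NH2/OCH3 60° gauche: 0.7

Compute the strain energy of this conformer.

This conformer (staggered): Et–OCH3 gauche, Et–CN gauche, NH2–CN gauche; 0.7 + 0.7 + 0.5 = 1.9 kcal/mol.

1.9 kcal/mol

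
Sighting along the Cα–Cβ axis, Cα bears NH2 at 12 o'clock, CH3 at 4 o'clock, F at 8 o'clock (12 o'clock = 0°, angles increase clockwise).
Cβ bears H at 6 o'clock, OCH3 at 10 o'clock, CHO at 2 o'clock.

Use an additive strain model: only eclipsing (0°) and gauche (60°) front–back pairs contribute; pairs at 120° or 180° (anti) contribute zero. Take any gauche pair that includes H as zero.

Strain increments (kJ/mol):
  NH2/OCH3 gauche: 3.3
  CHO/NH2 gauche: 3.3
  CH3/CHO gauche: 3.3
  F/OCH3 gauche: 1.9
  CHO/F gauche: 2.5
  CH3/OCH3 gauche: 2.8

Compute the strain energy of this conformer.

This conformer is staggered. NH2 at 0° is gauche with OCH3 at 300° (3.3); NH2 at 0° is gauche with CHO at 60° (3.3); CH3 at 120° is gauche with CHO at 60° (3.3); F at 240° is gauche with OCH3 at 300° (1.9). Total 11.8 kJ/mol.

11.8 kJ/mol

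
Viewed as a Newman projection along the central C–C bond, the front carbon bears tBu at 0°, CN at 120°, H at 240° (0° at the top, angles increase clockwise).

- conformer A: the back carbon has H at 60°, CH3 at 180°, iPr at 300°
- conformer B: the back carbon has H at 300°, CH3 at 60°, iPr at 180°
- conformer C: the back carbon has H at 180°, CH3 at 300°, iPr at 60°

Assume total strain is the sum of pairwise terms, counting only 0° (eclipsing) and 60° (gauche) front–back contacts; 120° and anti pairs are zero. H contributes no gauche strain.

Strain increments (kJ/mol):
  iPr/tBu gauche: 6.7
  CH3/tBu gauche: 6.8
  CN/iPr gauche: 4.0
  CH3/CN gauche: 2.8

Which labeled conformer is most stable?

A (staggered): tBu–iPr gauche, CN–CH3 gauche; 6.7 + 2.8 = 9.5 kJ/mol.
B (staggered): tBu–CH3 gauche, CN–CH3 gauche, CN–iPr gauche; 6.8 + 2.8 + 4.0 = 13.6 kJ/mol.
C (staggered): tBu–CH3 gauche, tBu–iPr gauche, CN–iPr gauche; 6.8 + 6.7 + 4.0 = 17.5 kJ/mol.
A has the lowest total (9.5 kJ/mol).

A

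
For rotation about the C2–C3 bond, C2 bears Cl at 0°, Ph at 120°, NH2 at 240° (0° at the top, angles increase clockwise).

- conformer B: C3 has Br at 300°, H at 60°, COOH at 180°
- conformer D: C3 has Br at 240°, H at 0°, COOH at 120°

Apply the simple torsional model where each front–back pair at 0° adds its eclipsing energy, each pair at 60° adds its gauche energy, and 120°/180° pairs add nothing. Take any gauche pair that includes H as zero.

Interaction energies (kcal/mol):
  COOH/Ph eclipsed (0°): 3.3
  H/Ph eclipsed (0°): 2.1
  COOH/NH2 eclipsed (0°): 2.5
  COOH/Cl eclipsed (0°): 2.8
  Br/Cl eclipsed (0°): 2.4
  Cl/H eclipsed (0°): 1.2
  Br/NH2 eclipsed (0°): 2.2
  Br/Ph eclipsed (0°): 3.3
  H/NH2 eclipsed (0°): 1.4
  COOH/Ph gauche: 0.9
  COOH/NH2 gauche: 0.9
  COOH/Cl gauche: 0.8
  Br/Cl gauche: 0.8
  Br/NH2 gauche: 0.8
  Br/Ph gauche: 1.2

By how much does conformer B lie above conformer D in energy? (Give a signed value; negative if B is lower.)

-3.3 kcal/mol

B (staggered): Cl(0°)/Br(300°) gauche 0.8; Ph(120°)/COOH(180°) gauche 0.9; NH2(240°)/Br(300°) gauche 0.8; NH2(240°)/COOH(180°) gauche 0.9 → 3.4 kcal/mol.
D (eclipsed): Cl(0°)/H(0°) eclipsed 1.2; Ph(120°)/COOH(120°) eclipsed 3.3; NH2(240°)/Br(240°) eclipsed 2.2 → 6.7 kcal/mol.
E(B) − E(D) = 3.4 − 6.7 = -3.3 kcal/mol.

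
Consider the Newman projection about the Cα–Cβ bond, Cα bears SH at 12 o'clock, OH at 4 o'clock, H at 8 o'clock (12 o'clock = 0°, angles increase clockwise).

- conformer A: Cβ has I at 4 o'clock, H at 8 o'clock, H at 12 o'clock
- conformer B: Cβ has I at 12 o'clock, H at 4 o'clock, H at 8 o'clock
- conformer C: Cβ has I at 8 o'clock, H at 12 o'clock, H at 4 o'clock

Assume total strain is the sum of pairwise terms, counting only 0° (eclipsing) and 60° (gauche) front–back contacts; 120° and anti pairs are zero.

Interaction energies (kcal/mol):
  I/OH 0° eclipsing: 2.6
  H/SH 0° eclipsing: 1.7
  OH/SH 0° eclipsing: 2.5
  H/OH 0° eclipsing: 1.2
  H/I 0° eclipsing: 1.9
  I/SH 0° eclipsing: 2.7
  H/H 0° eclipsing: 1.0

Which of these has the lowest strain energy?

A (eclipsed): SH(0°)/H(0°) eclipsed 1.7; OH(120°)/I(120°) eclipsed 2.6; H(240°)/H(240°) eclipsed 1.0 → 5.3 kcal/mol.
B (eclipsed): SH(0°)/I(0°) eclipsed 2.7; OH(120°)/H(120°) eclipsed 1.2; H(240°)/H(240°) eclipsed 1.0 → 4.9 kcal/mol.
C (eclipsed): SH(0°)/H(0°) eclipsed 1.7; OH(120°)/H(120°) eclipsed 1.2; H(240°)/I(240°) eclipsed 1.9 → 4.8 kcal/mol.
C has the lowest total (4.8 kcal/mol).

C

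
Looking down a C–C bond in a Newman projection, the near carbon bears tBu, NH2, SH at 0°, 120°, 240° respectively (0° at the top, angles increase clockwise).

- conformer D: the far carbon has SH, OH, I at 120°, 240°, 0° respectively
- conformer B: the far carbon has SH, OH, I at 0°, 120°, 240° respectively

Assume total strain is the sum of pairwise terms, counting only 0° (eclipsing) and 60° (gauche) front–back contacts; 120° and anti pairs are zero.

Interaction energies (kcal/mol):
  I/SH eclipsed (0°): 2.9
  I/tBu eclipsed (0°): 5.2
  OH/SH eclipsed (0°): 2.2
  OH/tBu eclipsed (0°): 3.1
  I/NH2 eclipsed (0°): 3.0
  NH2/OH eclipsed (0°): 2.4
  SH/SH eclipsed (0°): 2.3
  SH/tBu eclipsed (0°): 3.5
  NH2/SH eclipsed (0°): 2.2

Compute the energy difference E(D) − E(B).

D (eclipsed): tBu(0°)/I(0°) eclipsed 5.2; NH2(120°)/SH(120°) eclipsed 2.2; SH(240°)/OH(240°) eclipsed 2.2 → 9.6 kcal/mol.
B (eclipsed): tBu(0°)/SH(0°) eclipsed 3.5; NH2(120°)/OH(120°) eclipsed 2.4; SH(240°)/I(240°) eclipsed 2.9 → 8.8 kcal/mol.
E(D) − E(B) = 9.6 − 8.8 = +0.8 kcal/mol.

+0.8 kcal/mol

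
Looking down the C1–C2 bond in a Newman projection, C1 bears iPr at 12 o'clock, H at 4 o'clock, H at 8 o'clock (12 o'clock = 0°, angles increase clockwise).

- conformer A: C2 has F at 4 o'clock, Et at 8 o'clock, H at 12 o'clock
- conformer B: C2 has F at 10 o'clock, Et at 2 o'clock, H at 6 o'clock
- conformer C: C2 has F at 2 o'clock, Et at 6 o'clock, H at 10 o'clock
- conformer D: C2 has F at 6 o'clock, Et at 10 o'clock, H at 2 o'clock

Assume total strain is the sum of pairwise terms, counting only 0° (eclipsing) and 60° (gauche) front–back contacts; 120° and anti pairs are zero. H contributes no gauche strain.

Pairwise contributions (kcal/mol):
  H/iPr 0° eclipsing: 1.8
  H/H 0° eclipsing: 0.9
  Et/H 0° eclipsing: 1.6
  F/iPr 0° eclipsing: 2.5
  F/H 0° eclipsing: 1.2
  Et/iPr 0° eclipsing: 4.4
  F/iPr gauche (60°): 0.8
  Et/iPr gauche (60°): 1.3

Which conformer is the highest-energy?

A (eclipsed): iPr(0°)/H(0°) eclipsed 1.8; H(120°)/F(120°) eclipsed 1.2; H(240°)/Et(240°) eclipsed 1.6 → 4.6 kcal/mol.
B (staggered): iPr(0°)/F(300°) gauche 0.8; iPr(0°)/Et(60°) gauche 1.3 → 2.1 kcal/mol.
C (staggered): iPr(0°)/F(60°) gauche 0.8 → 0.8 kcal/mol.
D (staggered): iPr(0°)/Et(300°) gauche 1.3 → 1.3 kcal/mol.
A has the highest total (4.6 kcal/mol).

A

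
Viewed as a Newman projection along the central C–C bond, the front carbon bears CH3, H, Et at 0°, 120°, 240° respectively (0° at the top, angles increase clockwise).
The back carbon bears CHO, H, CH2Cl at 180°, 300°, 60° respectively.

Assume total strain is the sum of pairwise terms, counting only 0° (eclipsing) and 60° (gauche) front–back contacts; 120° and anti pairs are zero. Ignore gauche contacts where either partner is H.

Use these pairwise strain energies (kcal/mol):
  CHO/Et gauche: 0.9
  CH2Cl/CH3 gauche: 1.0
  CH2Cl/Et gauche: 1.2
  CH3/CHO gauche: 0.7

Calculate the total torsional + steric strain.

1.9 kcal/mol

This conformer (staggered): CH3–CH2Cl gauche, Et–CHO gauche; 1.0 + 0.9 = 1.9 kcal/mol.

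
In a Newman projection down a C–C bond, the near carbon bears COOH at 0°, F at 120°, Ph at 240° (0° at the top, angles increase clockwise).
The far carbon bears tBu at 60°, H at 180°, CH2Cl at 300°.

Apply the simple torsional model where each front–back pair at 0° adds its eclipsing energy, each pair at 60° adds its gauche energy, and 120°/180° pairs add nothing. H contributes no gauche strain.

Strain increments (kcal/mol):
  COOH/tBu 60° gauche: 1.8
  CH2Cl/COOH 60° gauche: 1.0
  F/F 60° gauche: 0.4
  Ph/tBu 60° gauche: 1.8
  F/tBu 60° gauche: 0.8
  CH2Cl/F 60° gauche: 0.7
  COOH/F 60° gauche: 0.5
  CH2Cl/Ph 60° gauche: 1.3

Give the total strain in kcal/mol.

This conformer (staggered): COOH(0°)/tBu(60°) gauche 1.8; COOH(0°)/CH2Cl(300°) gauche 1.0; F(120°)/tBu(60°) gauche 0.8; Ph(240°)/CH2Cl(300°) gauche 1.3 → 4.9 kcal/mol.

4.9 kcal/mol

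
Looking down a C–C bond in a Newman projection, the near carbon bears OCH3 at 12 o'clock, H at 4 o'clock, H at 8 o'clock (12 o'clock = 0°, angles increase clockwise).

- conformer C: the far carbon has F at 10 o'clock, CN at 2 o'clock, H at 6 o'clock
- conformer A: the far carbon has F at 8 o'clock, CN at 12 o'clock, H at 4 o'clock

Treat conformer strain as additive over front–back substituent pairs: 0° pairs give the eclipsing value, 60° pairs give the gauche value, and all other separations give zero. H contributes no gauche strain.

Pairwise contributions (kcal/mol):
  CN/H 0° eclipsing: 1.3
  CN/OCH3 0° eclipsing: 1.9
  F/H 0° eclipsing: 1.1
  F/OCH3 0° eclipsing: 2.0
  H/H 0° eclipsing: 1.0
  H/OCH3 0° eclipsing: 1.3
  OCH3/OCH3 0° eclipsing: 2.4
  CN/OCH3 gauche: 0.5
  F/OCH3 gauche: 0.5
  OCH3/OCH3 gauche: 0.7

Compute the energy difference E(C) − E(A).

-3.0 kcal/mol

C (staggered): OCH3–F gauche, OCH3–CN gauche; 0.5 + 0.5 = 1.0 kcal/mol.
A (eclipsed): OCH3–CN eclipsed, H–H eclipsed, H–F eclipsed; 1.9 + 1.0 + 1.1 = 4.0 kcal/mol.
E(C) − E(A) = 1.0 − 4.0 = -3.0 kcal/mol.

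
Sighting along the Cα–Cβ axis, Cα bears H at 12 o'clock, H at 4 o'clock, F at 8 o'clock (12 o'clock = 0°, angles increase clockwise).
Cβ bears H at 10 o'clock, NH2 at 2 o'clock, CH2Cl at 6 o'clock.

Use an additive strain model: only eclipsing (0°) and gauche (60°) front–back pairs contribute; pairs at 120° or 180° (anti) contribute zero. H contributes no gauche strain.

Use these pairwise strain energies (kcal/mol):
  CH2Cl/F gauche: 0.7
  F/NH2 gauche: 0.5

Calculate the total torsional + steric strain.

This conformer is staggered. F at 240° is gauche with CH2Cl at 180° (0.7). Total 0.7 kcal/mol.

0.7 kcal/mol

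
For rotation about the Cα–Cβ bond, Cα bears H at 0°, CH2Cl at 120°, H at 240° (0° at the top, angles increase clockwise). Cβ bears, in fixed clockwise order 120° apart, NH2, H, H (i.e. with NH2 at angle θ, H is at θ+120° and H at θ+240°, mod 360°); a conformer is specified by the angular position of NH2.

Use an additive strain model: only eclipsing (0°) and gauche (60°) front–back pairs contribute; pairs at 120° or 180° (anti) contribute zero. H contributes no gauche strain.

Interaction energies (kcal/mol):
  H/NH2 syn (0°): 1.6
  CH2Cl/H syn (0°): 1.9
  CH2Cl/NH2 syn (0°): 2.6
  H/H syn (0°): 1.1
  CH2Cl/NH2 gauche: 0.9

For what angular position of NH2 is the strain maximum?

NH2 at 0° (eclipsed): H(0°)/NH2(0°) eclipsed 1.6; CH2Cl(120°)/H(120°) eclipsed 1.9; H(240°)/H(240°) eclipsed 1.1 → 4.6 kcal/mol.
NH2 at 60° (staggered): CH2Cl(120°)/NH2(60°) gauche 0.9 → 0.9 kcal/mol.
NH2 at 120° (eclipsed): H(0°)/H(0°) eclipsed 1.1; CH2Cl(120°)/NH2(120°) eclipsed 2.6; H(240°)/H(240°) eclipsed 1.1 → 4.8 kcal/mol.
NH2 at 180° (staggered): CH2Cl(120°)/NH2(180°) gauche 0.9 → 0.9 kcal/mol.
NH2 at 240° (eclipsed): H(0°)/H(0°) eclipsed 1.1; CH2Cl(120°)/H(120°) eclipsed 1.9; H(240°)/NH2(240°) eclipsed 1.6 → 4.6 kcal/mol.
NH2 at 300° (staggered): no non-H gauche contacts → 0.0 kcal/mol.
The maximum (4.8 kcal/mol) occurs with NH2 at 120°.

120°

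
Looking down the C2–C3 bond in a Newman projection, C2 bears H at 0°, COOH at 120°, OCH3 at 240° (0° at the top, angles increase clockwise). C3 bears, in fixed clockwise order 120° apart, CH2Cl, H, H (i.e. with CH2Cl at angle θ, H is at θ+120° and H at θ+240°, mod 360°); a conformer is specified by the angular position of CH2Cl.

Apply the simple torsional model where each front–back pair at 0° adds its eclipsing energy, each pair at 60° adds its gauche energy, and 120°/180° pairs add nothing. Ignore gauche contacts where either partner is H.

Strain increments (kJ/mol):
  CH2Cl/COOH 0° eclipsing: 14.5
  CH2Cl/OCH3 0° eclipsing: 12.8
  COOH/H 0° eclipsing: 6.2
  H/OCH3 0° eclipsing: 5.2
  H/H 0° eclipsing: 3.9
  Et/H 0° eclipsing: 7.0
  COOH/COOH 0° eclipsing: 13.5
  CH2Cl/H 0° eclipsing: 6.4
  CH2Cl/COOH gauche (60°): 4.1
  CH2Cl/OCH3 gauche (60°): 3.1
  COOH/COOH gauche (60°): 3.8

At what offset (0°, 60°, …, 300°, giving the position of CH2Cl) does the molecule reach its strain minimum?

300°

CH2Cl at 0° is eclipsed. H at 0° is eclipsed with CH2Cl at 0° (6.4); COOH at 120° is eclipsed with H at 120° (6.2); OCH3 at 240° is eclipsed with H at 240° (5.2). Total 17.8 kJ/mol.
CH2Cl at 60° is staggered. COOH at 120° is gauche with CH2Cl at 60° (4.1). Total 4.1 kJ/mol.
CH2Cl at 120° is eclipsed. H at 0° is eclipsed with H at 0° (3.9); COOH at 120° is eclipsed with CH2Cl at 120° (14.5); OCH3 at 240° is eclipsed with H at 240° (5.2). Total 23.6 kJ/mol.
CH2Cl at 180° is staggered. COOH at 120° is gauche with CH2Cl at 180° (4.1); OCH3 at 240° is gauche with CH2Cl at 180° (3.1). Total 7.2 kJ/mol.
CH2Cl at 240° is eclipsed. H at 0° is eclipsed with H at 0° (3.9); COOH at 120° is eclipsed with H at 120° (6.2); OCH3 at 240° is eclipsed with CH2Cl at 240° (12.8). Total 22.9 kJ/mol.
CH2Cl at 300° is staggered. OCH3 at 240° is gauche with CH2Cl at 300° (3.1). Total 3.1 kJ/mol.
The minimum (3.1 kJ/mol) occurs with CH2Cl at 300°.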